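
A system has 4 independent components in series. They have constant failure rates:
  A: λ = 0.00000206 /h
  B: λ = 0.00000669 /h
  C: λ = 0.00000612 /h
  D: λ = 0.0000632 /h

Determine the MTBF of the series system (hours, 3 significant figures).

Series of exponential components: λ_sys = Σ λ_i
λ_sys = 0.00000206 + 0.00000669 + 0.00000612 + 0.0000632 = 7.8070e-05 /h
MTBF = 1 / λ_sys = 12800 h

12800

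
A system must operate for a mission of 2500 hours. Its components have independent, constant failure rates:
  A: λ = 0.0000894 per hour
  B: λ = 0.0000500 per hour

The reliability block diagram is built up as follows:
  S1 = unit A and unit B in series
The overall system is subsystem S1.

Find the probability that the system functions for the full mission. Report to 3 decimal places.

0.706

R(A) = exp(−0.0000894 × 2500) = 0.79971
R(B) = exp(−0.0000500 × 2500) = 0.88250
Series (A and B): 0.79971 × 0.88250 = 0.706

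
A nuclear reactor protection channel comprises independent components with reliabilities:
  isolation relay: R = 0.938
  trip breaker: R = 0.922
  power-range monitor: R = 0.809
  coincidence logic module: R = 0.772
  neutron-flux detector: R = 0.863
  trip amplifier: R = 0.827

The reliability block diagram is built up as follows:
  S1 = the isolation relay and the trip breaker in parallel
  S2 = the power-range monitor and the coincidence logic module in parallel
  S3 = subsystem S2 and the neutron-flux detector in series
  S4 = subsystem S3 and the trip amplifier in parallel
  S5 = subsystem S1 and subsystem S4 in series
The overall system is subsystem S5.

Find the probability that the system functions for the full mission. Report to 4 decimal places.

Parallel (isolation relay and trip breaker): 1 − (1 − 0.938000)(1 − 0.922000) = 0.995164
Parallel (power-range monitor and coincidence logic module): 1 − (1 − 0.809000)(1 − 0.772000) = 0.956452
Series ([0.956452] and neutron-flux detector): 0.956452 × 0.863000 = 0.825418
Parallel ([0.825418] and trip amplifier): 1 − (1 − 0.825418)(1 − 0.827000) = 0.969797
Series ([0.995164] and [0.969797]): 0.995164 × 0.969797 = 0.9651

0.9651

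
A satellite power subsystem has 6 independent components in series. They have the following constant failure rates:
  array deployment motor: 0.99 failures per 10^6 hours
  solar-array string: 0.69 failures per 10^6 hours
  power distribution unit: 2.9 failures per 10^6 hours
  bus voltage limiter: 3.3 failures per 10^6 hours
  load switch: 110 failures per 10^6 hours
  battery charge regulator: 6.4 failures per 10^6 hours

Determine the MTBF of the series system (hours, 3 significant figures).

8050

Series of exponential components: λ_sys = Σ λ_i
λ_sys = 0.00000099 + 0.00000069 + 0.0000029 + 0.0000033 + 0.00011 + 0.0000064 = 1.2428e-04 /h
MTBF = 1 / λ_sys = 8050 h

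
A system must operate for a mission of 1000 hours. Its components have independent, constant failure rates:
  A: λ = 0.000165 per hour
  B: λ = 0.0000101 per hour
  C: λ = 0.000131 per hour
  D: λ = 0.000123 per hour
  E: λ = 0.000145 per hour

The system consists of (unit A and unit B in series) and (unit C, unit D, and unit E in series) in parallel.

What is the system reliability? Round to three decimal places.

R(A) = exp(−0.000165 × 1000) = 0.84789
R(B) = exp(−0.0000101 × 1000) = 0.98995
R(C) = exp(−0.000131 × 1000) = 0.87722
R(D) = exp(−0.000123 × 1000) = 0.88426
R(E) = exp(−0.000145 × 1000) = 0.86502
Series (A and B): 0.84789 × 0.98995 = 0.83937
Series (C, D, and E): 0.87722 × 0.88426 × 0.86502 = 0.67099
Parallel ([0.83937] and [0.67099]): 1 − (1 − 0.83937)(1 − 0.67099) = 0.947

0.947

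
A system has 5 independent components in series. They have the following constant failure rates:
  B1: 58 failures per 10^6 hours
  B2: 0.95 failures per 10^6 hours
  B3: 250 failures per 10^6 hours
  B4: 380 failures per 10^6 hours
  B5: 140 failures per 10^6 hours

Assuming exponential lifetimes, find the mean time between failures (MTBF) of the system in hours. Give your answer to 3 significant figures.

Series of exponential components: λ_sys = Σ λ_i
λ_sys = 0.000058 + 0.00000095 + 0.00025 + 0.00038 + 0.00014 = 8.2895e-04 /h
MTBF = 1 / λ_sys = 1210 h

1210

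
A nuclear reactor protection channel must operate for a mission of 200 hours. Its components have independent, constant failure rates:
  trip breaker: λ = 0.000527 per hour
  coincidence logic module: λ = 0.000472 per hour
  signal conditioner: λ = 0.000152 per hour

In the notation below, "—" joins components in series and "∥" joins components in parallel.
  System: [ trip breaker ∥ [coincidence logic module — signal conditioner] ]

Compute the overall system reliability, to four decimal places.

R(trip breaker) = exp(−0.000527 × 200) = 0.899964
R(coincidence logic module) = exp(−0.000472 × 200) = 0.909919
R(signal conditioner) = exp(−0.000152 × 200) = 0.970057
Series (coincidence logic module and signal conditioner): 0.909919 × 0.970057 = 0.882673
Parallel (trip breaker and [0.882673]): 1 − (1 − 0.899964)(1 − 0.882673) = 0.9883

0.9883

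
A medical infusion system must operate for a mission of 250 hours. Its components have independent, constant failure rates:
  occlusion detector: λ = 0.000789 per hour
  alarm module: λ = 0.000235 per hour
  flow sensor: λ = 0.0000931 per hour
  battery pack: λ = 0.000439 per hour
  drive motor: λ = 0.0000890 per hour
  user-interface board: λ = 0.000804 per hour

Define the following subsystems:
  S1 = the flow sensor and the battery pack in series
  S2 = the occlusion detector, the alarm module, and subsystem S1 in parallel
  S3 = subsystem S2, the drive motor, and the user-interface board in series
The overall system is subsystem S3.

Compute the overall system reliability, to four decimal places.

0.7989

R(occlusion detector) = exp(−0.000789 × 250) = 0.820985
R(alarm module) = exp(−0.000235 × 250) = 0.942942
R(flow sensor) = exp(−0.0000931 × 250) = 0.976994
R(battery pack) = exp(−0.000439 × 250) = 0.896058
R(drive motor) = exp(−0.0000890 × 250) = 0.977996
R(user-interface board) = exp(−0.000804 × 250) = 0.817912
Series (flow sensor and battery pack): 0.976994 × 0.896058 = 0.875443
Parallel (occlusion detector, alarm module, and [0.875443]): 1 − (1 − 0.820985)(1 − 0.942942)(1 − 0.875443) = 0.998728
Series ([0.998728], drive motor, and user-interface board): 0.998728 × 0.977996 × 0.817912 = 0.7989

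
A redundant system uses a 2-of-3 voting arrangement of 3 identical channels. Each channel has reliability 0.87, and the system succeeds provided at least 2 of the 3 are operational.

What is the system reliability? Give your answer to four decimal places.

R = Σ_{i=2}^{3} C(3,i) p^i (1−p)^{3−i} with p = 0.87
C(3,2)·0.87^2·0.13^1 = 0.295191
C(3,3)·0.87^3·0.13^0 = 0.658503
Sum = 0.9537

0.9537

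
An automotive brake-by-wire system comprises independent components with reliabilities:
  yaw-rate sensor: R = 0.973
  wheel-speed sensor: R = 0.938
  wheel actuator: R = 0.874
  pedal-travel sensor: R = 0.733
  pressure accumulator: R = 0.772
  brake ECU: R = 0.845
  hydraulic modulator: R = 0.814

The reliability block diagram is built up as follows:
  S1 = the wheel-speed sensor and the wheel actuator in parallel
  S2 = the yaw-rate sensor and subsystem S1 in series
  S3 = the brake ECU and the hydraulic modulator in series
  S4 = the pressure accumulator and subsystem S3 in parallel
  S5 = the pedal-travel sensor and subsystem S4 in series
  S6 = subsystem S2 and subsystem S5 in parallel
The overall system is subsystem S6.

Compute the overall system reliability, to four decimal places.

0.9890

Parallel (wheel-speed sensor and wheel actuator): 1 − (1 − 0.938000)(1 − 0.874000) = 0.992188
Series (yaw-rate sensor and [0.992188]): 0.973000 × 0.992188 = 0.965399
Series (brake ECU and hydraulic modulator): 0.845000 × 0.814000 = 0.687830
Parallel (pressure accumulator and [0.687830]): 1 − (1 − 0.772000)(1 − 0.687830) = 0.928825
Series (pedal-travel sensor and [0.928825]): 0.733000 × 0.928825 = 0.680829
Parallel ([0.965399] and [0.680829]): 1 − (1 − 0.965399)(1 − 0.680829) = 0.9890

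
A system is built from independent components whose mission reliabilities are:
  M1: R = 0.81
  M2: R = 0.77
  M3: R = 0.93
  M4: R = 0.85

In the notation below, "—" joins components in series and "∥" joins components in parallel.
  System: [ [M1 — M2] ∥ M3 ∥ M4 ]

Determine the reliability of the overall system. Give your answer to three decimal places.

0.996

Series (M1 and M2): 0.81000 × 0.77000 = 0.62370
Parallel ([0.62370], M3, and M4): 1 − (1 − 0.62370)(1 − 0.93000)(1 − 0.85000) = 0.996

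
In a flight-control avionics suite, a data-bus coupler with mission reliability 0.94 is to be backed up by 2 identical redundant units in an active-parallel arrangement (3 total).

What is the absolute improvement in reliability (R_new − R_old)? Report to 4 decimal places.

0.0598

R_before = 0.94
R_after = 1 − (1 − 0.94)^3 = 0.9998
ΔR = 0.9998 − 0.94 = 0.0598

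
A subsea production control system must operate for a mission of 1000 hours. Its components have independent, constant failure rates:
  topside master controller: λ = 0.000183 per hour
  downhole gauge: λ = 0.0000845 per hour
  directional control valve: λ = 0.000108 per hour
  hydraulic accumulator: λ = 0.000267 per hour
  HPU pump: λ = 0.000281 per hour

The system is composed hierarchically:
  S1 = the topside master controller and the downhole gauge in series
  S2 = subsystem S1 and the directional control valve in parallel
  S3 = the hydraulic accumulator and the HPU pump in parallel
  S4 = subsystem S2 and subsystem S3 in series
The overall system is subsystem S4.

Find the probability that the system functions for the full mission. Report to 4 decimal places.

0.9199

R(topside master controller) = exp(−0.000183 × 1000) = 0.832768
R(downhole gauge) = exp(−0.0000845 × 1000) = 0.918972
R(directional control valve) = exp(−0.000108 × 1000) = 0.897628
R(hydraulic accumulator) = exp(−0.000267 × 1000) = 0.765673
R(HPU pump) = exp(−0.000281 × 1000) = 0.755028
Series (topside master controller and downhole gauge): 0.832768 × 0.918972 = 0.765290
Parallel ([0.765290] and directional control valve): 1 − (1 − 0.765290)(1 − 0.897628) = 0.975972
Parallel (hydraulic accumulator and HPU pump): 1 − (1 − 0.765673)(1 − 0.755028) = 0.942596
Series ([0.975972] and [0.942596]): 0.975972 × 0.942596 = 0.9199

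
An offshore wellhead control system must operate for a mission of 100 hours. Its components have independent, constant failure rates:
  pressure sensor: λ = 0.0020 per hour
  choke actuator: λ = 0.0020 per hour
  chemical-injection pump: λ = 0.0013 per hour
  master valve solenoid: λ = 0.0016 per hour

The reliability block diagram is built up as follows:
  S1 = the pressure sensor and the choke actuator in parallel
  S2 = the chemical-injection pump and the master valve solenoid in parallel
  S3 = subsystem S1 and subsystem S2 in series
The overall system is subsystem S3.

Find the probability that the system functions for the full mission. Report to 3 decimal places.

R(pressure sensor) = exp(−0.0020 × 100) = 0.81873
R(choke actuator) = exp(−0.0020 × 100) = 0.81873
R(chemical-injection pump) = exp(−0.0013 × 100) = 0.87810
R(master valve solenoid) = exp(−0.0016 × 100) = 0.85214
Parallel (pressure sensor and choke actuator): 1 − (1 − 0.81873)(1 − 0.81873) = 0.96714
Parallel (chemical-injection pump and master valve solenoid): 1 − (1 − 0.87810)(1 − 0.85214) = 0.98198
Series ([0.96714] and [0.98198]): 0.96714 × 0.98198 = 0.950

0.950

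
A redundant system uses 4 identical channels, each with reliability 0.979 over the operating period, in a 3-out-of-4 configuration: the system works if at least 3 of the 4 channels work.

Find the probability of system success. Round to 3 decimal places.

R = Σ_{i=3}^{4} C(4,i) p^i (1−p)^{4−i} with p = 0.979
C(4,3)·0.979^3·0.021^1 = 0.07882
C(4,4)·0.979^4·0.021^0 = 0.91861
Sum = 0.997

0.997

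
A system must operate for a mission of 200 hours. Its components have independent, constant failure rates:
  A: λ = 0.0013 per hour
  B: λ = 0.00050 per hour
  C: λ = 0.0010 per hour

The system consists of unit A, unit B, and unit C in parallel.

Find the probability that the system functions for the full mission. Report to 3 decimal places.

R(A) = exp(−0.0013 × 200) = 0.77105
R(B) = exp(−0.00050 × 200) = 0.90484
R(C) = exp(−0.0010 × 200) = 0.81873
Parallel (A, B, and C): 1 − (1 − 0.77105)(1 − 0.90484)(1 − 0.81873) = 0.996

0.996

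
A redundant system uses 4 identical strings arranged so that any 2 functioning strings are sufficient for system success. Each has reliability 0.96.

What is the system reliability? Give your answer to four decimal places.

R = Σ_{i=2}^{4} C(4,i) p^i (1−p)^{4−i} with p = 0.96
C(4,2)·0.96^2·0.04^2 = 0.008847
C(4,3)·0.96^3·0.04^1 = 0.141558
C(4,4)·0.96^4·0.04^0 = 0.849347
Sum = 0.9998

0.9998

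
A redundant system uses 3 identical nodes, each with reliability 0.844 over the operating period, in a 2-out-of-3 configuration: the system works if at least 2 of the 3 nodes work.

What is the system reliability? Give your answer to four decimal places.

0.9346

R = Σ_{i=2}^{3} C(3,i) p^i (1−p)^{3−i} with p = 0.844
C(3,2)·0.844^2·0.156^1 = 0.333373
C(3,3)·0.844^3·0.156^0 = 0.601212
Sum = 0.9346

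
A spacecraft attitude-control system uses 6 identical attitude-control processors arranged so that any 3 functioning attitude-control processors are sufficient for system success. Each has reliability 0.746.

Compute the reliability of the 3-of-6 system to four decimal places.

0.9603

R = Σ_{i=3}^{6} C(6,i) p^i (1−p)^{6−i} with p = 0.746
C(6,3)·0.746^3·0.254^3 = 0.136065
C(6,4)·0.746^4·0.254^2 = 0.299719
C(6,5)·0.746^5·0.254^1 = 0.352111
C(6,6)·0.746^6·0.254^0 = 0.172359
Sum = 0.9603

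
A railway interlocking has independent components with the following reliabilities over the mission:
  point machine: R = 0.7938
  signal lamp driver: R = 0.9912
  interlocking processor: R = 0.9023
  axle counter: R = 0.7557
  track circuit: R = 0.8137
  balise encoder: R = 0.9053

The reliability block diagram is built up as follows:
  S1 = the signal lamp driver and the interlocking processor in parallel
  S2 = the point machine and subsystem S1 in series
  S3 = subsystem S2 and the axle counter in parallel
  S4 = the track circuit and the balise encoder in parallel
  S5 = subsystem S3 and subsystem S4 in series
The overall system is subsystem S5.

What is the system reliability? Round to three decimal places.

0.933

Parallel (signal lamp driver and interlocking processor): 1 − (1 − 0.99120)(1 − 0.90230) = 0.99914
Series (point machine and [0.99914]): 0.79380 × 0.99914 = 0.79312
Parallel ([0.79312] and axle counter): 1 − (1 − 0.79312)(1 − 0.75570) = 0.94946
Parallel (track circuit and balise encoder): 1 − (1 − 0.81370)(1 − 0.90530) = 0.98236
Series ([0.94946] and [0.98236]): 0.94946 × 0.98236 = 0.933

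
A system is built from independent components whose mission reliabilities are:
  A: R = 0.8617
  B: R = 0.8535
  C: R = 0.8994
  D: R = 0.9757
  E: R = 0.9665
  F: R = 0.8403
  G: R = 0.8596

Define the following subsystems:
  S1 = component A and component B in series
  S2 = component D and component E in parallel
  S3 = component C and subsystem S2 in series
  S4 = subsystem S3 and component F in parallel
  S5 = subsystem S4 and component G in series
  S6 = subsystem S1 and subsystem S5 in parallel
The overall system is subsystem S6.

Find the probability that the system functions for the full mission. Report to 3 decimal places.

Series (A and B): 0.86170 × 0.85350 = 0.73546
Parallel (D and E): 1 − (1 − 0.97570)(1 − 0.96650) = 0.99919
Series (C and [0.99919]): 0.89940 × 0.99919 = 0.89867
Parallel ([0.89867] and F): 1 − (1 − 0.89867)(1 − 0.84030) = 0.98382
Series ([0.98382] and G): 0.98382 × 0.85960 = 0.84569
Parallel ([0.73546] and [0.84569]): 1 − (1 − 0.73546)(1 − 0.84569) = 0.959

0.959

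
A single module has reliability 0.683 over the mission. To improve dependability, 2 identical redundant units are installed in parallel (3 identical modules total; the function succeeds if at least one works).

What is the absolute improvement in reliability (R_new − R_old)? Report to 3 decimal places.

R_before = 0.683
R_after = 1 − (1 − 0.683)^3 = 0.968
ΔR = 0.968 − 0.683 = 0.285

0.285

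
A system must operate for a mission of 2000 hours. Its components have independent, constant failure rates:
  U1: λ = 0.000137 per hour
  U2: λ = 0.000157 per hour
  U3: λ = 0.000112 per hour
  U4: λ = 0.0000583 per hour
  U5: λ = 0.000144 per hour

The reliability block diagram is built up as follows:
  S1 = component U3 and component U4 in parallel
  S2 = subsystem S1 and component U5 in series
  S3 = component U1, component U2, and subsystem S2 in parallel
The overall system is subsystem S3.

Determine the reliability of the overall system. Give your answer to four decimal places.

0.9828

R(U1) = exp(−0.000137 × 2000) = 0.760332
R(U2) = exp(−0.000157 × 2000) = 0.730519
R(U3) = exp(−0.000112 × 2000) = 0.799315
R(U4) = exp(−0.0000583 × 2000) = 0.889941
R(U5) = exp(−0.000144 × 2000) = 0.749762
Parallel (U3 and U4): 1 − (1 − 0.799315)(1 − 0.889941) = 0.977913
Series ([0.977913] and U5): 0.977913 × 0.749762 = 0.733202
Parallel (U1, U2, and [0.733202]): 1 − (1 − 0.760332)(1 − 0.730519)(1 − 0.733202) = 0.9828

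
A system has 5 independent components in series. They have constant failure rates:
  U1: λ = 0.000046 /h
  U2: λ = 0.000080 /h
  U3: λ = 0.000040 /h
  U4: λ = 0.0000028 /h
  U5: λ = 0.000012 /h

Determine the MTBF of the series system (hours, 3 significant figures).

5530

Series of exponential components: λ_sys = Σ λ_i
λ_sys = 0.000046 + 0.000080 + 0.000040 + 0.0000028 + 0.000012 = 1.8080e-04 /h
MTBF = 1 / λ_sys = 5530 h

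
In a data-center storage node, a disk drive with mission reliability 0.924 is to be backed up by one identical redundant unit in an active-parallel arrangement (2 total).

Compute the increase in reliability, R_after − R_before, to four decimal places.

R_before = 0.924
R_after = 1 − (1 − 0.924)^2 = 0.9942
ΔR = 0.9942 − 0.924 = 0.0702

0.0702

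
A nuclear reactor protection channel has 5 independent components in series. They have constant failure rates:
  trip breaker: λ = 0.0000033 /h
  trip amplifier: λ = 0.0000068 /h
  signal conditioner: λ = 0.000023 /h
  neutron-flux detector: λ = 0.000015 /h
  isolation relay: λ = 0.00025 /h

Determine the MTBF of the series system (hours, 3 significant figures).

3350

Series of exponential components: λ_sys = Σ λ_i
λ_sys = 0.0000033 + 0.0000068 + 0.000023 + 0.000015 + 0.00025 = 2.9810e-04 /h
MTBF = 1 / λ_sys = 3350 h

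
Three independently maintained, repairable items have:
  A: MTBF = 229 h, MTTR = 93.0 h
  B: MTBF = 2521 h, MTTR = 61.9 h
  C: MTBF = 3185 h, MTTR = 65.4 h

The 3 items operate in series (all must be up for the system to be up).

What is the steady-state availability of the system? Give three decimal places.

A(A) = MTBF/(MTBF+MTTR) = 229/(229+93.0) = 0.711180
A(B) = MTBF/(MTBF+MTTR) = 2521/(2521+61.9) = 0.976035
A(C) = MTBF/(MTBF+MTTR) = 3185/(3185+65.4) = 0.979879
Series availability: 0.711180 × 0.976035 × 0.979879 = 0.680

0.680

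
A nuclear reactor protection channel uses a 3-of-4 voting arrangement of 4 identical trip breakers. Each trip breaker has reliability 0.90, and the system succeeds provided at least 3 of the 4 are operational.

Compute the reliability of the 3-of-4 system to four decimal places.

R = Σ_{i=3}^{4} C(4,i) p^i (1−p)^{4−i} with p = 0.90
C(4,3)·0.90^3·0.10^1 = 0.291600
C(4,4)·0.90^4·0.10^0 = 0.656100
Sum = 0.9477

0.9477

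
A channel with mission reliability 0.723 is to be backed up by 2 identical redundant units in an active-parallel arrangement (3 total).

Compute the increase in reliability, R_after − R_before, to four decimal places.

0.2557

R_before = 0.723
R_after = 1 − (1 − 0.723)^3 = 0.9787
ΔR = 0.9787 − 0.723 = 0.2557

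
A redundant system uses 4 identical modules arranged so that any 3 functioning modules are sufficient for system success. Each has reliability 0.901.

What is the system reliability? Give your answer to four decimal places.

0.9487

R = Σ_{i=3}^{4} C(4,i) p^i (1−p)^{4−i} with p = 0.901
C(4,3)·0.901^3·0.099^1 = 0.289647
C(4,4)·0.901^4·0.099^0 = 0.659021
Sum = 0.9487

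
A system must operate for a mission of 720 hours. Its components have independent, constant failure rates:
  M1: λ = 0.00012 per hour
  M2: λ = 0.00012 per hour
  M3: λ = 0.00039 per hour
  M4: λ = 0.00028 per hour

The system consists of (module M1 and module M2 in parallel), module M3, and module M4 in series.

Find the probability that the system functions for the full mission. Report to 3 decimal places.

R(M1) = exp(−0.00012 × 720) = 0.91723
R(M2) = exp(−0.00012 × 720) = 0.91723
R(M3) = exp(−0.00039 × 720) = 0.75518
R(M4) = exp(−0.00028 × 720) = 0.81742
Parallel (M1 and M2): 1 − (1 − 0.91723)(1 − 0.91723) = 0.99315
Series ([0.99315], M3, and M4): 0.99315 × 0.75518 × 0.81742 = 0.613

0.613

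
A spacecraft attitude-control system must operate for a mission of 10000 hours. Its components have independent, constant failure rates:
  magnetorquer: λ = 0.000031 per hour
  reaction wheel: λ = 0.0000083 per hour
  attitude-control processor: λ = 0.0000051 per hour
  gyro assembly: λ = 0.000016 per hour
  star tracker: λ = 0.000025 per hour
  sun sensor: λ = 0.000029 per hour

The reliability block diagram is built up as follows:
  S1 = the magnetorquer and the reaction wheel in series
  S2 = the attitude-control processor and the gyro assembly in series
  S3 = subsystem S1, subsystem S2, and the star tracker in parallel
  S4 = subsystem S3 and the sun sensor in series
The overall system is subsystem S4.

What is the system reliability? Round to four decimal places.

R(magnetorquer) = exp(−0.000031 × 10000) = 0.733447
R(reaction wheel) = exp(−0.0000083 × 10000) = 0.920351
R(attitude-control processor) = exp(−0.0000051 × 10000) = 0.950279
R(gyro assembly) = exp(−0.000016 × 10000) = 0.852144
R(star tracker) = exp(−0.000025 × 10000) = 0.778801
R(sun sensor) = exp(−0.000029 × 10000) = 0.748264
Series (magnetorquer and reaction wheel): 0.733447 × 0.920351 = 0.675029
Series (attitude-control processor and gyro assembly): 0.950279 × 0.852144 = 0.809775
Parallel ([0.675029], [0.809775], and star tracker): 1 − (1 − 0.675029)(1 − 0.809775)(1 − 0.778801) = 0.986326
Series ([0.986326] and sun sensor): 0.986326 × 0.748264 = 0.7380

0.7380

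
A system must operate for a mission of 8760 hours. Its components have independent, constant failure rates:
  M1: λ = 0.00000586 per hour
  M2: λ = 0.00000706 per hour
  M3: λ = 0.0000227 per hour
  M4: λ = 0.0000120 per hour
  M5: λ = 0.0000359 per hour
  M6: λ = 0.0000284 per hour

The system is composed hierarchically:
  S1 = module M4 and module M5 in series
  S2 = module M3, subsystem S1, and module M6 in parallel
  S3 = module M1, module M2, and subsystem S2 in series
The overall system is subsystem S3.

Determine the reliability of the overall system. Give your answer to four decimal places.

0.8808

R(M1) = exp(−0.00000586 × 8760) = 0.949962
R(M2) = exp(−0.00000706 × 8760) = 0.940028
R(M3) = exp(−0.0000227 × 8760) = 0.819671
R(M4) = exp(−0.0000120 × 8760) = 0.900216
R(M5) = exp(−0.0000359 × 8760) = 0.730166
R(M6) = exp(−0.0000284 × 8760) = 0.779748
Series (M4 and M5): 0.900216 × 0.730166 = 0.657307
Parallel (M3, [0.657307], and M6): 1 − (1 − 0.819671)(1 − 0.657307)(1 − 0.779748) = 0.986389
Series (M1, M2, and [0.986389]): 0.949962 × 0.940028 × 0.986389 = 0.8808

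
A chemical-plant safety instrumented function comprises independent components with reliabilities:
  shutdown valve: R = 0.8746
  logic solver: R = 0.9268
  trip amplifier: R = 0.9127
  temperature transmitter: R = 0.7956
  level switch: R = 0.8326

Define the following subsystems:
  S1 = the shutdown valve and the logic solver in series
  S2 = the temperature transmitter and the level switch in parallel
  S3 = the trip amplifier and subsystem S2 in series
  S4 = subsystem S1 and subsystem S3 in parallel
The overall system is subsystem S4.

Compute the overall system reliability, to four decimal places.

Series (shutdown valve and logic solver): 0.874600 × 0.926800 = 0.810579
Parallel (temperature transmitter and level switch): 1 − (1 − 0.795600)(1 − 0.832600) = 0.965783
Series (trip amplifier and [0.965783]): 0.912700 × 0.965783 = 0.881470
Parallel ([0.810579] and [0.881470]): 1 − (1 − 0.810579)(1 − 0.881470) = 0.9775

0.9775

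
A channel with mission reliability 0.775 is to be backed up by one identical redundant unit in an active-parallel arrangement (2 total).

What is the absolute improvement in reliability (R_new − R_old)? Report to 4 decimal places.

R_before = 0.775
R_after = 1 − (1 − 0.775)^2 = 0.9494
ΔR = 0.9494 − 0.775 = 0.1744

0.1744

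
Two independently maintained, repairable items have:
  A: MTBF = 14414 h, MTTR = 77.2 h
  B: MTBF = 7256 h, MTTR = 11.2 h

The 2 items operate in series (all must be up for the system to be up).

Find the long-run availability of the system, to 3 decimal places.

A(A) = MTBF/(MTBF+MTTR) = 14414/(14414+77.2) = 0.994673
A(B) = MTBF/(MTBF+MTTR) = 7256/(7256+11.2) = 0.998459
Series availability: 0.994673 × 0.998459 = 0.993

0.993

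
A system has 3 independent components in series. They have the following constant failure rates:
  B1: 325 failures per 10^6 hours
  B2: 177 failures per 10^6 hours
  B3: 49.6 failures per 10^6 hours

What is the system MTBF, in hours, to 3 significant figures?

Series of exponential components: λ_sys = Σ λ_i
λ_sys = 0.000325 + 0.000177 + 0.0000496 = 5.5160e-04 /h
MTBF = 1 / λ_sys = 1810 h

1810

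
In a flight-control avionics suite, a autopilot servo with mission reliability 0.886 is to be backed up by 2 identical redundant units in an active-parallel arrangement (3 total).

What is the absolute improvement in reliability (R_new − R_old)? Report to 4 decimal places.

R_before = 0.886
R_after = 1 − (1 − 0.886)^3 = 0.9985
ΔR = 0.9985 − 0.886 = 0.1125

0.1125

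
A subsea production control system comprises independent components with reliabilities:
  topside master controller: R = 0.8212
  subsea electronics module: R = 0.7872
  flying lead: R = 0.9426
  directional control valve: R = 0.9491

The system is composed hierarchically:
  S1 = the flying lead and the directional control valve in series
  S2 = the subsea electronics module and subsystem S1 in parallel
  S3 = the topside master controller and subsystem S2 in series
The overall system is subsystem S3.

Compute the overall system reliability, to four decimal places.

0.8028

Series (flying lead and directional control valve): 0.942600 × 0.949100 = 0.894622
Parallel (subsea electronics module and [0.894622]): 1 − (1 − 0.787200)(1 − 0.894622) = 0.977576
Series (topside master controller and [0.977576]): 0.821200 × 0.977576 = 0.8028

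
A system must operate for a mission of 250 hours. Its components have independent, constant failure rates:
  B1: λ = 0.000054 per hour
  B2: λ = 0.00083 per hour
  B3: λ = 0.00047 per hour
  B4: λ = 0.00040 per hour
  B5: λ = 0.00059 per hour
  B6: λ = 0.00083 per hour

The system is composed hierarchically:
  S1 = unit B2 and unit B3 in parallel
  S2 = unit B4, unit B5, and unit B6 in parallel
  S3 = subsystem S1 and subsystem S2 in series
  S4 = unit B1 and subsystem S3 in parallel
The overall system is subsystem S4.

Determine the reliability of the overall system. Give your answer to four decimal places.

0.9997

R(B1) = exp(−0.000054 × 250) = 0.986591
R(B2) = exp(−0.00083 × 250) = 0.812613
R(B3) = exp(−0.00047 × 250) = 0.889141
R(B4) = exp(−0.00040 × 250) = 0.904837
R(B5) = exp(−0.00059 × 250) = 0.862862
R(B6) = exp(−0.00083 × 250) = 0.812613
Parallel (B2 and B3): 1 − (1 − 0.812613)(1 − 0.889141) = 0.979226
Parallel (B4, B5, and B6): 1 − (1 − 0.904837)(1 − 0.862862)(1 − 0.812613) = 0.997555
Series ([0.979226] and [0.997555]): 0.979226 × 0.997555 = 0.976832
Parallel (B1 and [0.976832]): 1 − (1 − 0.986591)(1 − 0.976832) = 0.9997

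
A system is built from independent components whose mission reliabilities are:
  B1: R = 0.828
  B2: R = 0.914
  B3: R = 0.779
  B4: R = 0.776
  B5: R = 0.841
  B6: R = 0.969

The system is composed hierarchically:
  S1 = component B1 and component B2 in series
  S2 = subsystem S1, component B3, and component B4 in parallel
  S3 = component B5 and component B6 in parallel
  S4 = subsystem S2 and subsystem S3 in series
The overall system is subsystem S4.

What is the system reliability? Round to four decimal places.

0.9831

Series (B1 and B2): 0.828000 × 0.914000 = 0.756792
Parallel ([0.756792], B3, and B4): 1 − (1 − 0.756792)(1 − 0.779000)(1 − 0.776000) = 0.987960
Parallel (B5 and B6): 1 − (1 − 0.841000)(1 − 0.969000) = 0.995071
Series ([0.987960] and [0.995071]): 0.987960 × 0.995071 = 0.9831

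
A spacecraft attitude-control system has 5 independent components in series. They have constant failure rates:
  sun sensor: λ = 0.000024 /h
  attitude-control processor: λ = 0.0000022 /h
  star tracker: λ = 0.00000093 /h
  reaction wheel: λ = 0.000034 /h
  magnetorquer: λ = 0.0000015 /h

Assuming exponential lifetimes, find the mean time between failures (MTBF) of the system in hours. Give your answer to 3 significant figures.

16000

Series of exponential components: λ_sys = Σ λ_i
λ_sys = 0.000024 + 0.0000022 + 0.00000093 + 0.000034 + 0.0000015 = 6.2630e-05 /h
MTBF = 1 / λ_sys = 16000 h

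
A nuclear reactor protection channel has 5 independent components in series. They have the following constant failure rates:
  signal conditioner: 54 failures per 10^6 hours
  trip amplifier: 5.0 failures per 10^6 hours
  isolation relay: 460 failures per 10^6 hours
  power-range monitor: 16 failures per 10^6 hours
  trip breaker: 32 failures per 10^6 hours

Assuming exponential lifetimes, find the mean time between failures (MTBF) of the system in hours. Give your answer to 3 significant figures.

Series of exponential components: λ_sys = Σ λ_i
λ_sys = 0.000054 + 0.0000050 + 0.00046 + 0.000016 + 0.000032 = 5.6700e-04 /h
MTBF = 1 / λ_sys = 1760 h

1760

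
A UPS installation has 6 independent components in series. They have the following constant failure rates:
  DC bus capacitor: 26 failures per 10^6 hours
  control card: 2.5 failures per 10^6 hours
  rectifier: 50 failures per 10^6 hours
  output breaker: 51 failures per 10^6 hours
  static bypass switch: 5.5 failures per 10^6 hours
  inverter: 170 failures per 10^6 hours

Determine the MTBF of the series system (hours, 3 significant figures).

3280

Series of exponential components: λ_sys = Σ λ_i
λ_sys = 0.000026 + 0.0000025 + 0.000050 + 0.000051 + 0.0000055 + 0.00017 = 3.0500e-04 /h
MTBF = 1 / λ_sys = 3280 h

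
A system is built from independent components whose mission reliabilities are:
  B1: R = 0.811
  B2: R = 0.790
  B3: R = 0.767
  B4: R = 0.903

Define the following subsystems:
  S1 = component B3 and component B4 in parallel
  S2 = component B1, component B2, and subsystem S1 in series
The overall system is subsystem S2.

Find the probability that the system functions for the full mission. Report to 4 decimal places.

0.6262

Parallel (B3 and B4): 1 − (1 − 0.767000)(1 − 0.903000) = 0.977399
Series (B1, B2, and [0.977399]): 0.811000 × 0.790000 × 0.977399 = 0.6262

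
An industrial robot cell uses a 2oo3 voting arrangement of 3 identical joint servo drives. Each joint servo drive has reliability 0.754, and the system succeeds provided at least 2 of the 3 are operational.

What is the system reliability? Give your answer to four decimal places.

0.8482

R = Σ_{i=2}^{3} C(3,i) p^i (1−p)^{3−i} with p = 0.754
C(3,2)·0.754^2·0.246^1 = 0.419565
C(3,3)·0.754^3·0.246^0 = 0.428661
Sum = 0.8482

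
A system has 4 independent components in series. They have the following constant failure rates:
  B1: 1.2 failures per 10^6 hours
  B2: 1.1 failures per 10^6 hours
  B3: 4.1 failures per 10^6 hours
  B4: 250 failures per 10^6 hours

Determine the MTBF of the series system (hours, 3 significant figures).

3900

Series of exponential components: λ_sys = Σ λ_i
λ_sys = 0.0000012 + 0.0000011 + 0.0000041 + 0.00025 = 2.5640e-04 /h
MTBF = 1 / λ_sys = 3900 h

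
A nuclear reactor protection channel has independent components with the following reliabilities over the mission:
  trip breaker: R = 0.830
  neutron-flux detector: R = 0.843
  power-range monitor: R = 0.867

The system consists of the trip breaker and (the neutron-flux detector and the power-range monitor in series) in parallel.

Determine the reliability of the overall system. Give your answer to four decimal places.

0.9542

Series (neutron-flux detector and power-range monitor): 0.843000 × 0.867000 = 0.730881
Parallel (trip breaker and [0.730881]): 1 − (1 − 0.830000)(1 − 0.730881) = 0.9542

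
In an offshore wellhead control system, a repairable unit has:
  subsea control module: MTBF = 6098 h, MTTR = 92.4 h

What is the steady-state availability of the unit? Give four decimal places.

0.9851

A(subsea control module) = MTBF/(MTBF+MTTR) = 6098/(6098+92.4) = 0.9851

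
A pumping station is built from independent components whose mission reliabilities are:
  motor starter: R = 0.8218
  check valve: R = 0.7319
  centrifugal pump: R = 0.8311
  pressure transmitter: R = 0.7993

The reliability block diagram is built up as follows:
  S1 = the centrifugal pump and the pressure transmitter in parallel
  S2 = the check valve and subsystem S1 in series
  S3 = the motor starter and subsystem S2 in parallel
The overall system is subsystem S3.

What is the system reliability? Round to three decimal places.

Parallel (centrifugal pump and pressure transmitter): 1 − (1 − 0.83110)(1 − 0.79930) = 0.96610
Series (check valve and [0.96610]): 0.73190 × 0.96610 = 0.70709
Parallel (motor starter and [0.70709]): 1 − (1 − 0.82180)(1 − 0.70709) = 0.948

0.948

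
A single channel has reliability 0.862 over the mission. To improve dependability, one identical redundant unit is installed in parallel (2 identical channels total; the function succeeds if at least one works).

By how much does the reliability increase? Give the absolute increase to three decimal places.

0.119

R_before = 0.862
R_after = 1 − (1 − 0.862)^2 = 0.981
ΔR = 0.981 − 0.862 = 0.119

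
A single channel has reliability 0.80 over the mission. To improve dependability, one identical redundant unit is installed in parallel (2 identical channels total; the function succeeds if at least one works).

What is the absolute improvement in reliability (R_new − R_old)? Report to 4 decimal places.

0.1600

R_before = 0.80
R_after = 1 − (1 − 0.80)^2 = 0.9600
ΔR = 0.9600 − 0.80 = 0.1600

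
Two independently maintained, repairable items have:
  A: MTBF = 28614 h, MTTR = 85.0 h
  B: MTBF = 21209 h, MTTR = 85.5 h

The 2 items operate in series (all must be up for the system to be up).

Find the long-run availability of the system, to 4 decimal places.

0.9930

A(A) = MTBF/(MTBF+MTTR) = 28614/(28614+85.0) = 0.997038
A(B) = MTBF/(MTBF+MTTR) = 21209/(21209+85.5) = 0.995985
Series availability: 0.997038 × 0.995985 = 0.9930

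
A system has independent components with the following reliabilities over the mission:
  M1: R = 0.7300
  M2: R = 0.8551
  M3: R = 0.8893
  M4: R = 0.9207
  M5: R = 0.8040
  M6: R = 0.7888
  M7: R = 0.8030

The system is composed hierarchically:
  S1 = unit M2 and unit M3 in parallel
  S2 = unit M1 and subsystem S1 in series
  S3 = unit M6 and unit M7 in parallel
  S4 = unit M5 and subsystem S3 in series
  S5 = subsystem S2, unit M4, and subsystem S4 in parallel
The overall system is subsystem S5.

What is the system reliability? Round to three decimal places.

0.995

Parallel (M2 and M3): 1 − (1 − 0.85510)(1 − 0.88930) = 0.98396
Series (M1 and [0.98396]): 0.73000 × 0.98396 = 0.71829
Parallel (M6 and M7): 1 − (1 − 0.78880)(1 − 0.80300) = 0.95839
Series (M5 and [0.95839]): 0.80400 × 0.95839 = 0.77055
Parallel ([0.71829], M4, and [0.77055]): 1 − (1 − 0.71829)(1 − 0.92070)(1 − 0.77055) = 0.995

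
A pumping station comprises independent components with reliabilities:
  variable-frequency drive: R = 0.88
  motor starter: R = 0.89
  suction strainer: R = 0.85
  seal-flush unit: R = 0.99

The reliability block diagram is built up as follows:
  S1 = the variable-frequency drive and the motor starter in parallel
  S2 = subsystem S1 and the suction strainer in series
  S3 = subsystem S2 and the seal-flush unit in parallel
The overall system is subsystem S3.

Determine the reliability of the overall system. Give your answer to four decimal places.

0.9984

Parallel (variable-frequency drive and motor starter): 1 − (1 − 0.880000)(1 − 0.890000) = 0.986800
Series ([0.986800] and suction strainer): 0.986800 × 0.850000 = 0.838780
Parallel ([0.838780] and seal-flush unit): 1 − (1 − 0.838780)(1 − 0.990000) = 0.9984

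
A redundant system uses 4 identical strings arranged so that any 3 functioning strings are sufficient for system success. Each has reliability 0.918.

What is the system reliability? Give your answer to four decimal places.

0.9639

R = Σ_{i=3}^{4} C(4,i) p^i (1−p)^{4−i} with p = 0.918
C(4,3)·0.918^3·0.082^1 = 0.253748
C(4,4)·0.918^4·0.082^0 = 0.710184
Sum = 0.9639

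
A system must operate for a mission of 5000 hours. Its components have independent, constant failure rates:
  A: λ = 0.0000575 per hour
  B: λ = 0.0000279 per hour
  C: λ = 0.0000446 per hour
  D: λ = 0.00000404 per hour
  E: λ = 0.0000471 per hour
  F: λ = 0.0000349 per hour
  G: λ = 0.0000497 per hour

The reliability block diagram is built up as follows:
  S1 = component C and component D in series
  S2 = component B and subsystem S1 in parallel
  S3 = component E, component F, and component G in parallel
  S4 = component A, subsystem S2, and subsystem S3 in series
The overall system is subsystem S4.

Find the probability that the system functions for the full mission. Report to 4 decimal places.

0.7237

R(A) = exp(−0.0000575 × 5000) = 0.750137
R(B) = exp(−0.0000279 × 5000) = 0.869793
R(C) = exp(−0.0000446 × 5000) = 0.800115
R(D) = exp(−0.00000404 × 5000) = 0.980003
R(E) = exp(−0.0000471 × 5000) = 0.790176
R(F) = exp(−0.0000349 × 5000) = 0.839877
R(G) = exp(−0.0000497 × 5000) = 0.779970
Series (C and D): 0.800115 × 0.980003 = 0.784115
Parallel (B and [0.784115]): 1 − (1 − 0.869793)(1 − 0.784115) = 0.971890
Parallel (E, F, and G): 1 − (1 − 0.790176)(1 − 0.839877)(1 − 0.779970) = 0.992608
Series (A, [0.971890], and [0.992608]): 0.750137 × 0.971890 × 0.992608 = 0.7237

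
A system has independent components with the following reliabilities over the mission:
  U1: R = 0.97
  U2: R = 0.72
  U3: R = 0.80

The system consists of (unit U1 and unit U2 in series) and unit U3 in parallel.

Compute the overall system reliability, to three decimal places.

0.940

Series (U1 and U2): 0.97000 × 0.72000 = 0.69840
Parallel ([0.69840] and U3): 1 − (1 − 0.69840)(1 − 0.80000) = 0.940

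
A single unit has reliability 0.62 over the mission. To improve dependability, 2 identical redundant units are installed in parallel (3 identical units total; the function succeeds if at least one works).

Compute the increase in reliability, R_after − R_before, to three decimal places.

0.325

R_before = 0.62
R_after = 1 − (1 − 0.62)^3 = 0.945
ΔR = 0.945 − 0.62 = 0.325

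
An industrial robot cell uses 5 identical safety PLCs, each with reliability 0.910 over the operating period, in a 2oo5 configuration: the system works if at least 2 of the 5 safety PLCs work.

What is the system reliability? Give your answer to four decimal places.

R = Σ_{i=2}^{5} C(5,i) p^i (1−p)^{5−i} with p = 0.910
C(5,2)·0.910^2·0.090^3 = 0.006037
C(5,3)·0.910^3·0.090^2 = 0.061039
C(5,4)·0.910^4·0.090^1 = 0.308587
C(5,5)·0.910^5·0.090^0 = 0.624032
Sum = 0.9997

0.9997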